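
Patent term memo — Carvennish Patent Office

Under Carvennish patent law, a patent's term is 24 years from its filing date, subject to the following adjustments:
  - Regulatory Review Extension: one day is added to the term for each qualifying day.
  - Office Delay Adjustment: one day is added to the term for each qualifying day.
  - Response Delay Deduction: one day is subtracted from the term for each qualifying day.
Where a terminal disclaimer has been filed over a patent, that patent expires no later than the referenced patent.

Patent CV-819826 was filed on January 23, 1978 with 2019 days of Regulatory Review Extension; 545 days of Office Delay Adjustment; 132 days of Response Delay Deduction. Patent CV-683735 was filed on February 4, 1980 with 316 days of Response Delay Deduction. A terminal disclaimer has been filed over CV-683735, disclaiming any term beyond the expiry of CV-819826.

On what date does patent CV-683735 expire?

Natural term of CV-683735:
  Base: filing + 24 years → 4 February 2004.
  Response Delay Deduction: −316 days → 25 March 2003.
Expiry of referenced patent CV-819826:
  Base: filing + 24 years → 23 January 2002.
  Regulatory Review Extension: +2019 days → 4 August 2007.
  Office Delay Adjustment: +545 days → 30 January 2009.
  Response Delay Deduction: −132 days → 20 September 2008.
Terminal disclaimer: CV-683735 expires on the earlier of 25 March 2003 and 20 September 2008.

2003-03-25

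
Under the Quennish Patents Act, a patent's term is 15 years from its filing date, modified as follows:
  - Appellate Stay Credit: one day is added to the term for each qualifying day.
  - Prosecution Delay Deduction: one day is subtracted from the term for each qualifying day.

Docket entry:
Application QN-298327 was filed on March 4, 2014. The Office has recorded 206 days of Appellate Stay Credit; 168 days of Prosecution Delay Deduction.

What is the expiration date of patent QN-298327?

Base term: filing date + 15 years → 4 March 2029.
Appellate Stay Credit: +206 days → 26 September 2029.
Prosecution Delay Deduction: −168 days → 11 April 2029.

2029-04-11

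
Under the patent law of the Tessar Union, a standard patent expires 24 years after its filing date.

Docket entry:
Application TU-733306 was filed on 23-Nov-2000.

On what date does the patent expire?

November 23, 2024

Filing date + 24 years → 23 November 2024.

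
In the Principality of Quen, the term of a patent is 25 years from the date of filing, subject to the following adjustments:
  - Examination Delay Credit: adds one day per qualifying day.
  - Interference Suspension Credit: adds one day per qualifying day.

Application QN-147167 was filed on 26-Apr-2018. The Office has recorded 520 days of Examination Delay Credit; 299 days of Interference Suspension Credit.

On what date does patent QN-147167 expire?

2045-07-23

Base term: filing date + 25 years → 26 April 2043.
Examination Delay Credit: +520 days → 27 September 2044.
Interference Suspension Credit: +299 days → 23 July 2045.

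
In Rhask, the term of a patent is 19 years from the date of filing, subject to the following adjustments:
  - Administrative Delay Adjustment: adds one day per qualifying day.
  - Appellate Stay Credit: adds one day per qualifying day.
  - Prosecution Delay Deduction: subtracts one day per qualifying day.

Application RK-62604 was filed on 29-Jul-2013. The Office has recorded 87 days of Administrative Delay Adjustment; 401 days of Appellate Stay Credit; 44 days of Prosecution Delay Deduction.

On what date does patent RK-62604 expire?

Base term: filing date + 19 years → 29 July 2032.
Administrative Delay Adjustment: +87 days → 24 October 2032.
Appellate Stay Credit: +401 days → 29 November 2033.
Prosecution Delay Deduction: −44 days → 16 October 2033.

October 16, 2033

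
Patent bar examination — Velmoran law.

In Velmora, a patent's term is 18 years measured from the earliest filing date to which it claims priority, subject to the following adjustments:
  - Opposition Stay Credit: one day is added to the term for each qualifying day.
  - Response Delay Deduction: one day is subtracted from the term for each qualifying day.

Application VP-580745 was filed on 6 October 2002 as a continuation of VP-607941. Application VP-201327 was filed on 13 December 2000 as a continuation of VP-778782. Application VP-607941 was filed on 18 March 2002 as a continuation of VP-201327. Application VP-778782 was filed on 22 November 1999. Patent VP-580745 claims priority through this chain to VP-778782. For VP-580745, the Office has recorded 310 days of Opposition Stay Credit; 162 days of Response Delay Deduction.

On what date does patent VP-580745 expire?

Earliest priority filing: 22 November 1999.
Base term: 22 November 1999 + 18 years → 22 November 2017.
Opposition Stay Credit: +310 days → 28 September 2018.
Response Delay Deduction: −162 days → 19 April 2018.

2018-04-19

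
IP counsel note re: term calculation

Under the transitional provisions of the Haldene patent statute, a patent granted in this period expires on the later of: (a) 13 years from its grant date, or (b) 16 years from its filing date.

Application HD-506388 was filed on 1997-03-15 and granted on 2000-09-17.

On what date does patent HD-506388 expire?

(a) grant + 13 years → 17 September 2013.
(b) filing + 16 years → 15 March 2013.
Later of the two: 17 September 2013.

September 17, 2013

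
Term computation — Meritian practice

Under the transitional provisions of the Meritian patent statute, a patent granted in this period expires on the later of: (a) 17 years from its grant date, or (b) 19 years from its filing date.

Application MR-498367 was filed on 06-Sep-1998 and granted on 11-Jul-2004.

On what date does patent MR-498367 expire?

(a) grant + 17 years → 11 July 2021.
(b) filing + 19 years → 6 September 2017.
Later of the two: 11 July 2021.

July 11, 2021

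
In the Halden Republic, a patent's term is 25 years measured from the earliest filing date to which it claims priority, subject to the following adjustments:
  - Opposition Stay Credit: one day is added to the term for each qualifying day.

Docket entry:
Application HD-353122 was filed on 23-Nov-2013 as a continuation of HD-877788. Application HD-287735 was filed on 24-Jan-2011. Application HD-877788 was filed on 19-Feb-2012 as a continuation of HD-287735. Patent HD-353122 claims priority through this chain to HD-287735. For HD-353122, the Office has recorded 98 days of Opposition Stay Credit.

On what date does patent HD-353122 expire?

2036-05-01

Earliest priority filing: 24 January 2011.
Base term: 24 January 2011 + 25 years → 24 January 2036.
Opposition Stay Credit: +98 days → 1 May 2036.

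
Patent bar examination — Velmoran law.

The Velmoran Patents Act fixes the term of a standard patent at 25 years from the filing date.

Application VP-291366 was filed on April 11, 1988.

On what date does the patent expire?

April 11, 2013

Filing date + 25 years → 11 April 2013.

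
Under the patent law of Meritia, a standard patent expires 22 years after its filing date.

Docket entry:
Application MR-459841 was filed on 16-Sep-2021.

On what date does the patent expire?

2043-09-16

Filing date + 22 years → 16 September 2043.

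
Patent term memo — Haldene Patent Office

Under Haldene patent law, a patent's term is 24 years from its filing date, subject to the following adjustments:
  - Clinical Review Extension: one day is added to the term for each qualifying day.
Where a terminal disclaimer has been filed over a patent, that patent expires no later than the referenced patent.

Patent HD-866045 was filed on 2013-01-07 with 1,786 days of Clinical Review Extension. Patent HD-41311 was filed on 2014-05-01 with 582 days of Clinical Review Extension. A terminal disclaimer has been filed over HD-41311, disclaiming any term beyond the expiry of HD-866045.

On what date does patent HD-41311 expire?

2039-12-04

Natural term of HD-41311:
  Base: filing + 24 years → 1 May 2038.
  Clinical Review Extension: +582 days → 4 December 2039.
Expiry of referenced patent HD-866045:
  Base: filing + 24 years → 7 January 2037.
  Clinical Review Extension: +1786 days → 28 November 2041.
Terminal disclaimer: HD-41311 expires on the earlier of 4 December 2039 and 28 November 2041.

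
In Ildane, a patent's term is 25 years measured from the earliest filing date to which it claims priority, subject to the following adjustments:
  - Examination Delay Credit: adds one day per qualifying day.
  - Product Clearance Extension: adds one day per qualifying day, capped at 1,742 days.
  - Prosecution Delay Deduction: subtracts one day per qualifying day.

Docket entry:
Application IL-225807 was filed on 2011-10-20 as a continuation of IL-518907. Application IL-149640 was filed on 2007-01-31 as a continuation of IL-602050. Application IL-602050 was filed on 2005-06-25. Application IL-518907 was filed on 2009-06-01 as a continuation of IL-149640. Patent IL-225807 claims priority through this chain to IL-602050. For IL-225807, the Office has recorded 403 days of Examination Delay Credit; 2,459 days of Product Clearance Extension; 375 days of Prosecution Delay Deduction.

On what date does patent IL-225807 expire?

April 30, 2035

Earliest priority filing: 25 June 2005.
Base term: 25 June 2005 + 25 years → 25 June 2030.
Examination Delay Credit: +403 days → 2 August 2031.
Product Clearance Extension: 2459 days claimed exceeds the 1742-day cap, so +1742 days → 9 May 2036.
Prosecution Delay Deduction: −375 days → 30 April 2035.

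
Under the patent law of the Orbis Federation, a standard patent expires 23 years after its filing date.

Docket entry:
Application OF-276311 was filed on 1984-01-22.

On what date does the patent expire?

Filing date + 23 years → 22 January 2007.

January 22, 2007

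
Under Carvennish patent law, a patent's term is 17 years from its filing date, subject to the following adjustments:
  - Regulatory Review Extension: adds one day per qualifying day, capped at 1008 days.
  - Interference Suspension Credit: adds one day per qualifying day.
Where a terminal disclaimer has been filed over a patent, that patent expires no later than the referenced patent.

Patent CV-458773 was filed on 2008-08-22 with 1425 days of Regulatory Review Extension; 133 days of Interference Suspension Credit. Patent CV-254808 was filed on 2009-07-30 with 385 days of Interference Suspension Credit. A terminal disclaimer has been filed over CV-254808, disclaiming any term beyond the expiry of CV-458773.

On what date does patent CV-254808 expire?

2027-08-19

Natural term of CV-254808:
  Base: filing + 17 years → 30 July 2026.
  Interference Suspension Credit: +385 days → 19 August 2027.
Expiry of referenced patent CV-458773:
  Base: filing + 17 years → 22 August 2025.
  Regulatory Review Extension: 1425 days claimed exceeds the 1008-day cap, so +1008 days → 26 May 2028.
  Interference Suspension Credit: +133 days → 6 October 2028.
Terminal disclaimer: CV-254808 expires on the earlier of 19 August 2027 and 6 October 2028.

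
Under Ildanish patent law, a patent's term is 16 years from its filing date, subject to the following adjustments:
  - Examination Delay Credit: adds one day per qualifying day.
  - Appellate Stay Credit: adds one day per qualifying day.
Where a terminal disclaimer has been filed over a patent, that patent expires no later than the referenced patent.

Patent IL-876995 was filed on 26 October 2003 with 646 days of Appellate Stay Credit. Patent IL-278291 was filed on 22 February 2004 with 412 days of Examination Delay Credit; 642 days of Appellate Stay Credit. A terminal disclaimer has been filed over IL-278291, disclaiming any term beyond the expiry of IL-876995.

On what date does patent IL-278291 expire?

Natural term of IL-278291:
  Base: filing + 16 years → 22 February 2020.
  Examination Delay Credit: +412 days → 9 April 2021.
  Appellate Stay Credit: +642 days → 11 January 2023.
Expiry of referenced patent IL-876995:
  Base: filing + 16 years → 26 October 2019.
  Appellate Stay Credit: +646 days → 2 August 2021.
Terminal disclaimer: IL-278291 expires on the earlier of 11 January 2023 and 2 August 2021.

August 2, 2021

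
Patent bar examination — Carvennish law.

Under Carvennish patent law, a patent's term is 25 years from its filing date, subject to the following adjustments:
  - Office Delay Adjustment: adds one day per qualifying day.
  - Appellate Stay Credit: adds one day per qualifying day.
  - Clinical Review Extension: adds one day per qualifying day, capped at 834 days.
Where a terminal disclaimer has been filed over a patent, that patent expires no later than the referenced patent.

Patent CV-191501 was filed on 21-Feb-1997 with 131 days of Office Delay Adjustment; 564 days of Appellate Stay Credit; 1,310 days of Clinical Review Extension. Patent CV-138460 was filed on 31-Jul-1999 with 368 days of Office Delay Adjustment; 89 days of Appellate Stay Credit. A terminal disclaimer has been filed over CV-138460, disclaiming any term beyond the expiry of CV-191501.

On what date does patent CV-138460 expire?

2025-10-31

Natural term of CV-138460:
  Base: filing + 25 years → 31 July 2024.
  Office Delay Adjustment: +368 days → 3 August 2025.
  Appellate Stay Credit: +89 days → 31 October 2025.
Expiry of referenced patent CV-191501:
  Base: filing + 25 years → 21 February 2022.
  Office Delay Adjustment: +131 days → 2 July 2022.
  Appellate Stay Credit: +564 days → 17 January 2024.
  Clinical Review Extension: 1310 days claimed exceeds the 834-day cap, so +834 days → 30 April 2026.
Terminal disclaimer: CV-138460 expires on the earlier of 31 October 2025 and 30 April 2026.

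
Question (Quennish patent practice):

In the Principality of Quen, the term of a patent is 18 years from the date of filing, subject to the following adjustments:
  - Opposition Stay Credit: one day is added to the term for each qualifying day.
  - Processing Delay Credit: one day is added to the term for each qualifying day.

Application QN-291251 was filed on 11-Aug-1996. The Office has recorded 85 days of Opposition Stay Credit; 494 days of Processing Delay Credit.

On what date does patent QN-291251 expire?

2016-03-12

Base term: filing date + 18 years → 11 August 2014.
Opposition Stay Credit: +85 days → 4 November 2014.
Processing Delay Credit: +494 days → 12 March 2016.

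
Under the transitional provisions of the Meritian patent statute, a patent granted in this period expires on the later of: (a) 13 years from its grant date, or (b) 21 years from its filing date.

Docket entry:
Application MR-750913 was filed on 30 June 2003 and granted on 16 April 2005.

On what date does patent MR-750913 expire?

(a) grant + 13 years → 16 April 2018.
(b) filing + 21 years → 30 June 2024.
Later of the two: 30 June 2024.

2024-06-30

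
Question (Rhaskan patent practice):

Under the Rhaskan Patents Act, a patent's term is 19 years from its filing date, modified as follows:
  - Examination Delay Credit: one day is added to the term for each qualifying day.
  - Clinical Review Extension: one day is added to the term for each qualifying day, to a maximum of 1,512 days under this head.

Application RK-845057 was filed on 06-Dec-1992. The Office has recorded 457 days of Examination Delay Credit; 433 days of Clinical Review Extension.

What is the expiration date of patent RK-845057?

2014-05-14

Base term: filing date + 19 years → 6 December 2011.
Examination Delay Credit: +457 days → 7 March 2013.
Clinical Review Extension: 433 days (within the 1512-day cap) → +433 days → 14 May 2014.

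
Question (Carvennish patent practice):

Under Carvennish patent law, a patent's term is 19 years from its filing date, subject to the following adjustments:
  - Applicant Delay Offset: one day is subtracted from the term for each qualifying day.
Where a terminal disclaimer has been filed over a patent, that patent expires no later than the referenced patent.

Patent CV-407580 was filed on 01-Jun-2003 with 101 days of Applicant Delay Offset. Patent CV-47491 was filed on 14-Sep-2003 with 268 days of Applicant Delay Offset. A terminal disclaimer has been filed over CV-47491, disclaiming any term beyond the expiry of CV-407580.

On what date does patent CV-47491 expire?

2021-12-20

Natural term of CV-47491:
  Base: filing + 19 years → 14 September 2022.
  Applicant Delay Offset: −268 days → 20 December 2021.
Expiry of referenced patent CV-407580:
  Base: filing + 19 years → 1 June 2022.
  Applicant Delay Offset: −101 days → 20 February 2022.
Terminal disclaimer: CV-47491 expires on the earlier of 20 December 2021 and 20 February 2022.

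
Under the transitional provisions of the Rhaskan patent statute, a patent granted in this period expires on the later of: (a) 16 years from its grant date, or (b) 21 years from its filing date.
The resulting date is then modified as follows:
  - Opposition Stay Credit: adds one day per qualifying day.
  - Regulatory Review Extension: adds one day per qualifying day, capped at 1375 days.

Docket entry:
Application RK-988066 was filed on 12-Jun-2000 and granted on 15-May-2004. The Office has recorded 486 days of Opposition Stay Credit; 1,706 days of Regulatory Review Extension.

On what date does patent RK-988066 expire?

July 17, 2026

(a) grant + 16 years → 15 May 2020.
(b) filing + 21 years → 12 June 2021.
Later of the two: 12 June 2021.
Opposition Stay Credit: +486 days → 11 October 2022.
Regulatory Review Extension: 1706 days claimed exceeds the 1375-day cap, so +1375 days → 17 July 2026.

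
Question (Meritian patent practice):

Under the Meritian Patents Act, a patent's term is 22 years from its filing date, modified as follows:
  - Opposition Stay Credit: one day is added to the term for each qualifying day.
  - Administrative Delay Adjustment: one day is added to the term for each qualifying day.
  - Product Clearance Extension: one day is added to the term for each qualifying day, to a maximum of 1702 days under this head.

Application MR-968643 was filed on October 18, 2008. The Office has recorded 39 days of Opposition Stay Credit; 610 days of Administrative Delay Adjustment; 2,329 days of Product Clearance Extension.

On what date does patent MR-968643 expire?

March 26, 2037

Base term: filing date + 22 years → 18 October 2030.
Opposition Stay Credit: +39 days → 26 November 2030.
Administrative Delay Adjustment: +610 days → 28 July 2032.
Product Clearance Extension: 2329 days claimed exceeds the 1702-day cap, so +1702 days → 26 March 2037.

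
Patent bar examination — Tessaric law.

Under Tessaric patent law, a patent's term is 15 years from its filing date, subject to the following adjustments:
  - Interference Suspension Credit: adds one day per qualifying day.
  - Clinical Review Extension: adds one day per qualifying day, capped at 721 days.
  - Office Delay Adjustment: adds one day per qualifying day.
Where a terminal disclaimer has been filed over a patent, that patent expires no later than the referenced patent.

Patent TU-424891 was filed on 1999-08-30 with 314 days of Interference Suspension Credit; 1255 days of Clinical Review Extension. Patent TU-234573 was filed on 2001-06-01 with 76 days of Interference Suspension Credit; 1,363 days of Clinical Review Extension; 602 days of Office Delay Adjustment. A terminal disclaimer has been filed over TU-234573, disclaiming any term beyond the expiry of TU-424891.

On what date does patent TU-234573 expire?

Natural term of TU-234573:
  Base: filing + 15 years → 1 June 2016.
  Interference Suspension Credit: +76 days → 16 August 2016.
  Clinical Review Extension: 1363 days claimed exceeds the 721-day cap, so +721 days → 7 August 2018.
  Office Delay Adjustment: +602 days → 31 March 2020.
Expiry of referenced patent TU-424891:
  Base: filing + 15 years → 30 August 2014.
  Interference Suspension Credit: +314 days → 10 July 2015.
  Clinical Review Extension: 1255 days claimed exceeds the 721-day cap, so +721 days → 30 June 2017.
Terminal disclaimer: TU-234573 expires on the earlier of 31 March 2020 and 30 June 2017.

2017-06-30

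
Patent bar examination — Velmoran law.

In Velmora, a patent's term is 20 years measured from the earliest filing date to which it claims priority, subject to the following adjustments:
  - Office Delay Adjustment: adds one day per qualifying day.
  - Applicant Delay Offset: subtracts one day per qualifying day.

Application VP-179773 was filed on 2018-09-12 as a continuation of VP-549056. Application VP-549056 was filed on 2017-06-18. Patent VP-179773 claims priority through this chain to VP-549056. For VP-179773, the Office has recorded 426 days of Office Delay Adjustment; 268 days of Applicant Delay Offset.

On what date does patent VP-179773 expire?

Earliest priority filing: 18 June 2017.
Base term: 18 June 2017 + 20 years → 18 June 2037.
Office Delay Adjustment: +426 days → 18 August 2038.
Applicant Delay Offset: −268 days → 23 November 2037.

November 23, 2037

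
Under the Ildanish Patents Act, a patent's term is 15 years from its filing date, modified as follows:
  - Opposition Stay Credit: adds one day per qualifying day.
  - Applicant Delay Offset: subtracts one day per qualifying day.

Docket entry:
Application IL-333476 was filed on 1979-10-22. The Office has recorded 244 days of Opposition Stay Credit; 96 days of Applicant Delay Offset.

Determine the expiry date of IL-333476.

March 19, 1995

Base term: filing date + 15 years → 22 October 1994.
Opposition Stay Credit: +244 days → 23 June 1995.
Applicant Delay Offset: −96 days → 19 March 1995.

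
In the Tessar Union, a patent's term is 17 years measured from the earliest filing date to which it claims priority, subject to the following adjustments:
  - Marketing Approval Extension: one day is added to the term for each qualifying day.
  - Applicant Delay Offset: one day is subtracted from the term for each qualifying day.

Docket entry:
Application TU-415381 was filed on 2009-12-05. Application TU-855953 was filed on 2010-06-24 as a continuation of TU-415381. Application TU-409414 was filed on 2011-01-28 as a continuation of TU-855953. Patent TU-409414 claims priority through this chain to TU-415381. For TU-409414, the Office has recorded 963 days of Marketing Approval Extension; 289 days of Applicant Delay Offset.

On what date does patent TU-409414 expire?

Earliest priority filing: 5 December 2009.
Base term: 5 December 2009 + 17 years → 5 December 2026.
Marketing Approval Extension: +963 days → 25 July 2029.
Applicant Delay Offset: −289 days → 9 October 2028.

October 9, 2028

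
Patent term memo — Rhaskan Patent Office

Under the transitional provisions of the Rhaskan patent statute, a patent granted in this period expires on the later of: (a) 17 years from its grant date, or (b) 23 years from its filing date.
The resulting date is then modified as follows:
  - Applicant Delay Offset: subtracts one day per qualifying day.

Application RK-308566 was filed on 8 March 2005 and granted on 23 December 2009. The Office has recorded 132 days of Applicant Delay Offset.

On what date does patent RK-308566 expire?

October 28, 2027

(a) grant + 17 years → 23 December 2026.
(b) filing + 23 years → 8 March 2028.
Later of the two: 8 March 2028.
Applicant Delay Offset: −132 days → 28 October 2027.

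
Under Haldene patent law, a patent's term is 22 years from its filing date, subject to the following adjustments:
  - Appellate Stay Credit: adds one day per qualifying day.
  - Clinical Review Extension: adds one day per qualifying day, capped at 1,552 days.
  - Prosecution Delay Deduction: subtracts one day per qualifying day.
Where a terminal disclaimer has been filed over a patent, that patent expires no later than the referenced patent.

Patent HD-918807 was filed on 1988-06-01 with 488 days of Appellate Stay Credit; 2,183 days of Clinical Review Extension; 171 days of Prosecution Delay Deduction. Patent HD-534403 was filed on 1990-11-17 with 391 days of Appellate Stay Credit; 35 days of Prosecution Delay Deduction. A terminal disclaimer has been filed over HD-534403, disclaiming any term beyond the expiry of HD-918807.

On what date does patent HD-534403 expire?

November 8, 2013

Natural term of HD-534403:
  Base: filing + 22 years → 17 November 2012.
  Appellate Stay Credit: +391 days → 13 December 2013.
  Prosecution Delay Deduction: −35 days → 8 November 2013.
Expiry of referenced patent HD-918807:
  Base: filing + 22 years → 1 June 2010.
  Appellate Stay Credit: +488 days → 2 October 2011.
  Clinical Review Extension: 2183 days claimed exceeds the 1552-day cap, so +1552 days → 1 January 2016.
  Prosecution Delay Deduction: −171 days → 14 July 2015.
Terminal disclaimer: HD-534403 expires on the earlier of 8 November 2013 and 14 July 2015.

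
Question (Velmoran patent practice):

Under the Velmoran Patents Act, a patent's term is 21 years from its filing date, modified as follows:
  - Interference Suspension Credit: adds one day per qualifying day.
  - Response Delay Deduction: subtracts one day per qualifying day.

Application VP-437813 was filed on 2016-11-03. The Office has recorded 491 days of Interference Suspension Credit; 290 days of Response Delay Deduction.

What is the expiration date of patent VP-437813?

May 23, 2038

Base term: filing date + 21 years → 3 November 2037.
Interference Suspension Credit: +491 days → 9 March 2039.
Response Delay Deduction: −290 days → 23 May 2038.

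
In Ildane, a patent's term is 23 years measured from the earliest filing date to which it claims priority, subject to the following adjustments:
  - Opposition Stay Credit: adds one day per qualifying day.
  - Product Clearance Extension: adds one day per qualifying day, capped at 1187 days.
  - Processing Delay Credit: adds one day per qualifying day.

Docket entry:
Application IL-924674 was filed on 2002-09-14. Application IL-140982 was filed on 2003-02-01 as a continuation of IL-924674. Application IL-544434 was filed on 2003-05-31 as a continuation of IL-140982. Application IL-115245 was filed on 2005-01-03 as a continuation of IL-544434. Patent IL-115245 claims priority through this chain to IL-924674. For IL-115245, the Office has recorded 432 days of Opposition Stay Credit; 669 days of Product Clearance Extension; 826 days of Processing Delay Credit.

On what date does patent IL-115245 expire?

Earliest priority filing: 14 September 2002.
Base term: 14 September 2002 + 23 years → 14 September 2025.
Opposition Stay Credit: +432 days → 20 November 2026.
Product Clearance Extension: 669 days (within the 1187-day cap) → +669 days → 19 September 2028.
Processing Delay Credit: +826 days → 24 December 2030.

2030-12-24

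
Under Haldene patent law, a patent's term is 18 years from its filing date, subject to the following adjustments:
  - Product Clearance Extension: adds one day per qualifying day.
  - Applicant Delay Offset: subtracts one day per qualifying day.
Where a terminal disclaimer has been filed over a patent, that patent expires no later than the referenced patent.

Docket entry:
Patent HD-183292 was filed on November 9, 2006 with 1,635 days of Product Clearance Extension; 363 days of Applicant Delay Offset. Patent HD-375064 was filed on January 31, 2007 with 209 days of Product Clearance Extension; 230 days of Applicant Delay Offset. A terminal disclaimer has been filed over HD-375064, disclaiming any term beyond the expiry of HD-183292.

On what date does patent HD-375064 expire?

Natural term of HD-375064:
  Base: filing + 18 years → 31 January 2025.
  Product Clearance Extension: +209 days → 28 August 2025.
  Applicant Delay Offset: −230 days → 10 January 2025.
Expiry of referenced patent HD-183292:
  Base: filing + 18 years → 9 November 2024.
  Product Clearance Extension: +1635 days → 2 May 2029.
  Applicant Delay Offset: −363 days → 4 May 2028.
Terminal disclaimer: HD-375064 expires on the earlier of 10 January 2025 and 4 May 2028.

January 10, 2025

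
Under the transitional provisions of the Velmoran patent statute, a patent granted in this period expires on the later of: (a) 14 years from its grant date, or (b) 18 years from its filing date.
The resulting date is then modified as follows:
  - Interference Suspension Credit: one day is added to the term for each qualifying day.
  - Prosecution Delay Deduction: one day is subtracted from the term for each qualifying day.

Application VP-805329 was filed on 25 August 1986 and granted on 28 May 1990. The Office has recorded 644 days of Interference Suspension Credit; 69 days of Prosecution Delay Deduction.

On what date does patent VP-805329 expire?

2006-03-23

(a) grant + 14 years → 28 May 2004.
(b) filing + 18 years → 25 August 2004.
Later of the two: 25 August 2004.
Interference Suspension Credit: +644 days → 31 May 2006.
Prosecution Delay Deduction: −69 days → 23 March 2006.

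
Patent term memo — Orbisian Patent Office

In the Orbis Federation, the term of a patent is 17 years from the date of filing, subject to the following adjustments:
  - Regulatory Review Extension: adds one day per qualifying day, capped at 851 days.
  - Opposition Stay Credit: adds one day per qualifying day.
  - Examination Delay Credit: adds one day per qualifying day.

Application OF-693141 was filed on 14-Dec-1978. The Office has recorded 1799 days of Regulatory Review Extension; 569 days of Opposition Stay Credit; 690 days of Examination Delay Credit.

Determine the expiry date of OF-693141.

2001-09-23

Base term: filing date + 17 years → 14 December 1995.
Regulatory Review Extension: 1799 days claimed exceeds the 851-day cap, so +851 days → 13 April 1998.
Opposition Stay Credit: +569 days → 3 November 1999.
Examination Delay Credit: +690 days → 23 September 2001.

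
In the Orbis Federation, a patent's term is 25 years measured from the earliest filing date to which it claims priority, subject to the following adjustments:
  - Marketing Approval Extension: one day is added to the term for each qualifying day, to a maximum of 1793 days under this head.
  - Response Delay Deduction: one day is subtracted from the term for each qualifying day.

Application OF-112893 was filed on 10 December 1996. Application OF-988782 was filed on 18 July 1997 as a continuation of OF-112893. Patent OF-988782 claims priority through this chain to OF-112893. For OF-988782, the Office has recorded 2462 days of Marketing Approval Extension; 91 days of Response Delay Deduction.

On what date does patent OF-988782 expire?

2026-08-08

Earliest priority filing: 10 December 1996.
Base term: 10 December 1996 + 25 years → 10 December 2021.
Marketing Approval Extension: 2462 days claimed exceeds the 1793-day cap, so +1793 days → 7 November 2026.
Response Delay Deduction: −91 days → 8 August 2026.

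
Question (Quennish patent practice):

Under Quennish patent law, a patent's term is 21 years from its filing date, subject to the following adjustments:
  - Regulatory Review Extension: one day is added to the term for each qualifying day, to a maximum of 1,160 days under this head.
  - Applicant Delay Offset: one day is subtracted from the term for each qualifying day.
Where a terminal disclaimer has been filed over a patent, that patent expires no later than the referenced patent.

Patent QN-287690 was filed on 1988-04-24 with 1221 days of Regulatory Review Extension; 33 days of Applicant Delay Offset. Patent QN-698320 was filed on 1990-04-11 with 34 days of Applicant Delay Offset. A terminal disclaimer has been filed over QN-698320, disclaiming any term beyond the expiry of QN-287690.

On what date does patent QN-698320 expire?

March 8, 2011

Natural term of QN-698320:
  Base: filing + 21 years → 11 April 2011.
  Applicant Delay Offset: −34 days → 8 March 2011.
Expiry of referenced patent QN-287690:
  Base: filing + 21 years → 24 April 2009.
  Regulatory Review Extension: 1221 days claimed exceeds the 1160-day cap, so +1160 days → 27 June 2012.
  Applicant Delay Offset: −33 days → 25 May 2012.
Terminal disclaimer: QN-698320 expires on the earlier of 8 March 2011 and 25 May 2012.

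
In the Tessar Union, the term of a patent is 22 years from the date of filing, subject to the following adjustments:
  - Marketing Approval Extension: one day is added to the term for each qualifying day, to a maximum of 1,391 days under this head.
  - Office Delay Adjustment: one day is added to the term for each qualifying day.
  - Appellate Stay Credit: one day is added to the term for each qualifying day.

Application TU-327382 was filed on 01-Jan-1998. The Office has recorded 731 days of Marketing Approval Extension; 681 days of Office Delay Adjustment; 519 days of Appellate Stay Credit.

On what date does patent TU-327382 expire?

2025-04-15

Base term: filing date + 22 years → 1 January 2020.
Marketing Approval Extension: 731 days (within the 1391-day cap) → +731 days → 1 January 2022.
Office Delay Adjustment: +681 days → 13 November 2023.
Appellate Stay Credit: +519 days → 15 April 2025.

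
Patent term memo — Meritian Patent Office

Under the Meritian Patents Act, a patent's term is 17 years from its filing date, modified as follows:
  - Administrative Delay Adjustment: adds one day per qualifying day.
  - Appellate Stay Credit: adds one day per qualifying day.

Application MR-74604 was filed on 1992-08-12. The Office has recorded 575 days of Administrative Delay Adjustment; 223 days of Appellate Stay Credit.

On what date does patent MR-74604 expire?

Base term: filing date + 17 years → 12 August 2009.
Administrative Delay Adjustment: +575 days → 10 March 2011.
Appellate Stay Credit: +223 days → 19 October 2011.

October 19, 2011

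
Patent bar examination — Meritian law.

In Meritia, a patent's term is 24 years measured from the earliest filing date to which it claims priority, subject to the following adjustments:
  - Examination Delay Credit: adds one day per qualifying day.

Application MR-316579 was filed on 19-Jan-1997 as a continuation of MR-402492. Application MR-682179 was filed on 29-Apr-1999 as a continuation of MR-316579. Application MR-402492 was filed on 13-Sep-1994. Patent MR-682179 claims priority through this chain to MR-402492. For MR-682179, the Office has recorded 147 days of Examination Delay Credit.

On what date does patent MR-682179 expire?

Earliest priority filing: 13 September 1994.
Base term: 13 September 1994 + 24 years → 13 September 2018.
Examination Delay Credit: +147 days → 7 February 2019.

2019-02-07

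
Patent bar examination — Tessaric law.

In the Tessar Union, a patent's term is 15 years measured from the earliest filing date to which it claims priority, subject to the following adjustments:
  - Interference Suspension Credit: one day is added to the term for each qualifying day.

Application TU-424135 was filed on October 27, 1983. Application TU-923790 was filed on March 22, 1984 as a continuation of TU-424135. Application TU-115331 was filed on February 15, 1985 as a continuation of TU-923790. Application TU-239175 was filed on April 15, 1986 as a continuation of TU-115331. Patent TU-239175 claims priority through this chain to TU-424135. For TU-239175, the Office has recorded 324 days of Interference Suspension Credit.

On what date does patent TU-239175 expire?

Earliest priority filing: 27 October 1983.
Base term: 27 October 1983 + 15 years → 27 October 1998.
Interference Suspension Credit: +324 days → 16 September 1999.

September 16, 1999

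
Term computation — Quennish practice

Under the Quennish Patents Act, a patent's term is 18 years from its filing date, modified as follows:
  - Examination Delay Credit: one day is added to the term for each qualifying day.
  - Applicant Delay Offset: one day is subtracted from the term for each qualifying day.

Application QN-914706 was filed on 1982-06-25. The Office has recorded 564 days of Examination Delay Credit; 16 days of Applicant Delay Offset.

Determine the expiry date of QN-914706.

2001-12-25

Base term: filing date + 18 years → 25 June 2000.
Examination Delay Credit: +564 days → 10 January 2002.
Applicant Delay Offset: −16 days → 25 December 2001.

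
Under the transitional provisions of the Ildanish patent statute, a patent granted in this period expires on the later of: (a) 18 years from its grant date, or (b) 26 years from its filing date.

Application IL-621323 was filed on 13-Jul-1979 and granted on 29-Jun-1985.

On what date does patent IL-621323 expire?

July 13, 2005

(a) grant + 18 years → 29 June 2003.
(b) filing + 26 years → 13 July 2005.
Later of the two: 13 July 2005.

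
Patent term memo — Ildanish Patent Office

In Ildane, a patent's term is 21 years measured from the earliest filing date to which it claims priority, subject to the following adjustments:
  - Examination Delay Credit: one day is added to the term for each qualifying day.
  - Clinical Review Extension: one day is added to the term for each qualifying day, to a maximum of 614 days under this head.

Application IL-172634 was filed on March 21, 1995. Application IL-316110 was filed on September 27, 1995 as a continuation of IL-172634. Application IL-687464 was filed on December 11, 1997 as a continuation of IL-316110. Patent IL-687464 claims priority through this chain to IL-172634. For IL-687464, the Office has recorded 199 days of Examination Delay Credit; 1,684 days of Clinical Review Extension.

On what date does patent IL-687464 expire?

Earliest priority filing: 21 March 1995.
Base term: 21 March 1995 + 21 years → 21 March 2016.
Examination Delay Credit: +199 days → 6 October 2016.
Clinical Review Extension: 1684 days claimed exceeds the 614-day cap, so +614 days → 12 June 2018.

June 12, 2018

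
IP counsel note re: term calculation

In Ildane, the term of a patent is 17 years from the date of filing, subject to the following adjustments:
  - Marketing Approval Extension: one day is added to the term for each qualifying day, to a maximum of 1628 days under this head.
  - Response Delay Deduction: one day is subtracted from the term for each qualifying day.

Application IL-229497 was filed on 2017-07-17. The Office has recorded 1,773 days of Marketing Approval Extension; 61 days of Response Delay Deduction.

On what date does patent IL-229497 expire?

Base term: filing date + 17 years → 17 July 2034.
Marketing Approval Extension: 1773 days claimed exceeds the 1628-day cap, so +1628 days → 31 December 2038.
Response Delay Deduction: −61 days → 31 October 2038.

2038-10-31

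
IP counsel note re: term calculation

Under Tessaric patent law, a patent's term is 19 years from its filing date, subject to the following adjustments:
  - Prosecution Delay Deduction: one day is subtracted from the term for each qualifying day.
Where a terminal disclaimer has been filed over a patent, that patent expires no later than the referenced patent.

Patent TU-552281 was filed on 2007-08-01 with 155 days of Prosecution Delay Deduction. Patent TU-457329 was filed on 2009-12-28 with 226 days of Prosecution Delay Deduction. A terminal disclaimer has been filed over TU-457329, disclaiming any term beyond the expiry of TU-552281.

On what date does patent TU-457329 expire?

2026-02-27

Natural term of TU-457329:
  Base: filing + 19 years → 28 December 2028.
  Prosecution Delay Deduction: −226 days → 16 May 2028.
Expiry of referenced patent TU-552281:
  Base: filing + 19 years → 1 August 2026.
  Prosecution Delay Deduction: −155 days → 27 February 2026.
Terminal disclaimer: TU-457329 expires on the earlier of 16 May 2028 and 27 February 2026.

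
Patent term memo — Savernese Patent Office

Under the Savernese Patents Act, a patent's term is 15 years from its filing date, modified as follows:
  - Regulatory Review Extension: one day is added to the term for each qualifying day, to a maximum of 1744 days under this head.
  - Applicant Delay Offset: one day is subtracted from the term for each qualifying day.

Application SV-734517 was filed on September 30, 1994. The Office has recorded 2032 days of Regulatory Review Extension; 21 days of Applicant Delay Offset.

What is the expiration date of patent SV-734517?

2014-06-19

Base term: filing date + 15 years → 30 September 2009.
Regulatory Review Extension: 2032 days claimed exceeds the 1744-day cap, so +1744 days → 10 July 2014.
Applicant Delay Offset: −21 days → 19 June 2014.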